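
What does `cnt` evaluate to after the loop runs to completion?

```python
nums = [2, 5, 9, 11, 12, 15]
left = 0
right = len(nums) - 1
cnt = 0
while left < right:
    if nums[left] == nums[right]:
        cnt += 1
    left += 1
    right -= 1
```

Let's trace through this code step by step.

Initialize: nums = [2, 5, 9, 11, 12, 15]
Initialize: left = 0
Initialize: right = 5
Initialize: cnt = 0
Entering loop: while left < right:
After iteration 1: left = 1, right = 4, cnt = 0
After iteration 2: left = 2, right = 3, cnt = 0
After iteration 3: left = 3, right = 2, cnt = 0
Loop ends.

Final answer: 0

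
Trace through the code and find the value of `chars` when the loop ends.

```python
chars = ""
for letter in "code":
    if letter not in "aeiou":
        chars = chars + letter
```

Let's trace through this code step by step.

Initialize: chars = ''
Entering loop: for letter in "code":
After iteration 1: letter = 'c', chars = 'c'
After iteration 2: letter = 'o', chars = 'c'
After iteration 3: letter = 'd', chars = 'cd'
After iteration 4: letter = 'e', chars = 'cd'
Loop ends.

Final answer: 'cd'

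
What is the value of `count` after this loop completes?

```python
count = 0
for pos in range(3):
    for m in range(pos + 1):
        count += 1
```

Let's trace through this code step by step.

Initialize: count = 0
Entering loop: for pos in range(3):
After iteration 1: pos = 0, count = 1, m = 0
After iteration 2: pos = 1, count = 3, m = 1
After iteration 3: pos = 2, count = 6, m = 2
Loop ends.

Final answer: 6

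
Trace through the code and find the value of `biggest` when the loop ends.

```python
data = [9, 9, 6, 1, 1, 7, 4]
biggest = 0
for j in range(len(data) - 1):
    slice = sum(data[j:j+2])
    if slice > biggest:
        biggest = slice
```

Let's trace through this code step by step.

Initialize: data = [9, 9, 6, 1, 1, 7, 4]
Initialize: biggest = 0
Entering loop: for j in range(len(data) - 1):
After iteration 1: j = 0, biggest = 18, slice = 18
After iteration 2: j = 1, biggest = 18, slice = 15
After iteration 3: j = 2, biggest = 18, slice = 7
After iteration 4: j = 3, biggest = 18, slice = 2
After iteration 5: j = 4, biggest = 18, slice = 8
After iteration 6: j = 5, biggest = 18, slice = 11
Loop ends.

Final answer: 18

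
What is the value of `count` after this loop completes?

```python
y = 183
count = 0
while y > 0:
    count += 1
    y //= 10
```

Let's trace through this code step by step.

Initialize: y = 183
Initialize: count = 0
Entering loop: while y > 0:
After iteration 1: y = 18, count = 1
After iteration 2: y = 1, count = 2
After iteration 3: y = 0, count = 3
Loop ends.

Final answer: 3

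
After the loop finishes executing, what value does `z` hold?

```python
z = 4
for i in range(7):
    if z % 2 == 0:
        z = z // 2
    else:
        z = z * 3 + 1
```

Let's trace through this code step by step.

Initialize: z = 4
Entering loop: for i in range(7):
After iteration 1: i = 0, z = 2
After iteration 2: i = 1, z = 1
After iteration 3: i = 2, z = 4
After iteration 4: i = 3, z = 2
After iteration 5: i = 4, z = 1
After iteration 6: i = 5, z = 4
After iteration 7: i = 6, z = 2
Loop ends.

Final answer: 2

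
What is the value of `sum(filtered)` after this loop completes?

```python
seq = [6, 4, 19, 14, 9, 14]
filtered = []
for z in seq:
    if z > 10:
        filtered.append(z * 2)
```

Let's trace through this code step by step.

Initialize: seq = [6, 4, 19, 14, 9, 14]
Initialize: filtered = []
Entering loop: for z in seq:
After iteration 1: z = 6, filtered = []
After iteration 2: z = 4, filtered = []
After iteration 3: z = 19, filtered = [38]
After iteration 4: z = 14, filtered = [38, 28]
After iteration 5: z = 9, filtered = [38, 28]
After iteration 6: z = 14, filtered = [38, 28, 28]
Loop ends.
sum(filtered) = 94

Final answer: 94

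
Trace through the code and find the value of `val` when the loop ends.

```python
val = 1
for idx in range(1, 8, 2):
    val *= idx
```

Let's trace through this code step by step.

Initialize: val = 1
Entering loop: for idx in range(1, 8, 2):
After iteration 1: idx = 1, val = 1
After iteration 2: idx = 3, val = 3
After iteration 3: idx = 5, val = 15
After iteration 4: idx = 7, val = 105
Loop ends.

Final answer: 105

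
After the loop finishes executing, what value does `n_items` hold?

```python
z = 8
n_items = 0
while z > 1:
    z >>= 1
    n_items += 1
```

Let's trace through this code step by step.

Initialize: z = 8
Initialize: n_items = 0
Entering loop: while z > 1:
After iteration 1: z = 4, n_items = 1
After iteration 2: z = 2, n_items = 2
After iteration 3: z = 1, n_items = 3
Loop ends.

Final answer: 3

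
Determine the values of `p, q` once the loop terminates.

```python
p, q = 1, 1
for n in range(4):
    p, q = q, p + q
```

Let's trace through this code step by step.

Initialize: p = 1
Initialize: q = 1
Entering loop: for n in range(4):
After iteration 1: n = 0, p = 1, q = 2
After iteration 2: n = 1, p = 2, q = 3
After iteration 3: n = 2, p = 3, q = 5
After iteration 4: n = 3, p = 5, q = 8
Loop ends.

Final answer: 5, 8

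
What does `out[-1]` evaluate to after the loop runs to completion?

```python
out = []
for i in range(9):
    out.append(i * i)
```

Let's trace through this code step by step.

Initialize: out = []
Entering loop: for i in range(9):
After iteration 1: i = 0, out = [0]
After iteration 2: i = 1, out = [0, 1]
After iteration 3: i = 2, out = [0, 1, 4]
After iteration 4: i = 3, out = [0, 1, 4, 9]
After iteration 5: i = 4, out = [0, 1, 4, 9, 16]
After iteration 6: i = 5, out = [0, 1, 4, 9, 16, 25]
After iteration 7: i = 6, out = [0, 1, 4, 9, 16, 25, 36]
After iteration 8: i = 7, out = [0, 1, 4, 9, 16, 25, 36, 49]
After iteration 9: i = 8, out = [0, 1, 4, 9, 16, 25, 36, 49, 64]
Loop ends.
out[-1] = 64

Final answer: 64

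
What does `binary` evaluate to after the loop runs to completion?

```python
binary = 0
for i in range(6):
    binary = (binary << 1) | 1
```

Let's trace through this code step by step.

Initialize: binary = 0
Entering loop: for i in range(6):
After iteration 1: i = 0, binary = 1
After iteration 2: i = 1, binary = 3
After iteration 3: i = 2, binary = 7
After iteration 4: i = 3, binary = 15
After iteration 5: i = 4, binary = 31
After iteration 6: i = 5, binary = 63
Loop ends.

Final answer: 63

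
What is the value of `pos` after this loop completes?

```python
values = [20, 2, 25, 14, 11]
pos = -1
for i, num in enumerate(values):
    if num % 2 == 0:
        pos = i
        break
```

Let's trace through this code step by step.

Initialize: values = [20, 2, 25, 14, 11]
Initialize: pos = -1
Entering loop: for i, num in enumerate(values):
After iteration 1: i = 0, num = 20, pos = 0
Loop ends.

Final answer: 0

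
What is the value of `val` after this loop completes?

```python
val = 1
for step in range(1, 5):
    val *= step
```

Let's trace through this code step by step.

Initialize: val = 1
Entering loop: for step in range(1, 5):
After iteration 1: step = 1, val = 1
After iteration 2: step = 2, val = 2
After iteration 3: step = 3, val = 6
After iteration 4: step = 4, val = 24
Loop ends.

Final answer: 24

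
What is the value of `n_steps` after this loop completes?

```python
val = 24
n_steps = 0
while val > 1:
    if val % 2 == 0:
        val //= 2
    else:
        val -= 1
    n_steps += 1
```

Let's trace through this code step by step.

Initialize: val = 24
Initialize: n_steps = 0
Entering loop: while val > 1:
After iteration 1: val = 12, n_steps = 1
After iteration 2: val = 6, n_steps = 2
After iteration 3: val = 3, n_steps = 3
After iteration 4: val = 2, n_steps = 4
After iteration 5: val = 1, n_steps = 5
Loop ends.

Final answer: 5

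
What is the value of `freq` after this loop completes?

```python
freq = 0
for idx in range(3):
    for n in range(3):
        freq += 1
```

Let's trace through this code step by step.

Initialize: freq = 0
Entering loop: for idx in range(3):
After iteration 1: idx = 0, freq = 3
After iteration 2: idx = 1, freq = 6
After iteration 3: idx = 2, freq = 9
Loop ends.

Final answer: 9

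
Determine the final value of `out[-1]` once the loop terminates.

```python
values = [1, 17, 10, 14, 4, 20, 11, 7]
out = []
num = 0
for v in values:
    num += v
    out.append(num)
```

Let's trace through this code step by step.

Initialize: values = [1, 17, 10, 14, 4, 20, 11, 7]
Initialize: out = []
Initialize: num = 0
Entering loop: for v in values:
After iteration 1: v = 1, out = [1], num = 1
After iteration 2: v = 17, out = [1, 18], num = 18
After iteration 3: v = 10, out = [1, 18, 28], num = 28
After iteration 4: v = 14, out = [1, 18, 28, 42], num = 42
After iteration 5: v = 4, out = [1, 18, 28, 42, 46], num = 46
After iteration 6: v = 20, out = [1, 18, 28, 42, 46, 66], num = 66
After iteration 7: v = 11, out = [1, 18, 28, 42, 46, 66, 77], num = 77
After iteration 8: v = 7, out = [1, 18, 28, 42, 46, 66, 77, 84], num = 84
Loop ends.
out[-1] = 84

Final answer: 84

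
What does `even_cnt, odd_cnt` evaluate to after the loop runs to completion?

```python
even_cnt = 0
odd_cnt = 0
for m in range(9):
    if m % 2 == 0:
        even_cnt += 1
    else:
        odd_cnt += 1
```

Let's trace through this code step by step.

Initialize: even_cnt = 0
Initialize: odd_cnt = 0
Entering loop: for m in range(9):
After iteration 1: m = 0, even_cnt = 1, odd_cnt = 0
After iteration 2: m = 1, even_cnt = 1, odd_cnt = 1
After iteration 3: m = 2, even_cnt = 2, odd_cnt = 1
After iteration 4: m = 3, even_cnt = 2, odd_cnt = 2
After iteration 5: m = 4, even_cnt = 3, odd_cnt = 2
After iteration 6: m = 5, even_cnt = 3, odd_cnt = 3
After iteration 7: m = 6, even_cnt = 4, odd_cnt = 3
After iteration 8: m = 7, even_cnt = 4, odd_cnt = 4
After iteration 9: m = 8, even_cnt = 5, odd_cnt = 4
Loop ends.

Final answer: 5, 4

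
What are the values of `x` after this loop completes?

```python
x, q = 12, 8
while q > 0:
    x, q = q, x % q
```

Let's trace through this code step by step.

Initialize: x = 12
Initialize: q = 8
Entering loop: while q > 0:
After iteration 1: x = 8, q = 4
After iteration 2: x = 4, q = 0
Loop ends.

Final answer: 4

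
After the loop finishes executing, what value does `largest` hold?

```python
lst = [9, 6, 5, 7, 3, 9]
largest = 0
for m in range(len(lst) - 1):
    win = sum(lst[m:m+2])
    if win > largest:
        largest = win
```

Let's trace through this code step by step.

Initialize: lst = [9, 6, 5, 7, 3, 9]
Initialize: largest = 0
Entering loop: for m in range(len(lst) - 1):
After iteration 1: m = 0, largest = 15, win = 15
After iteration 2: m = 1, largest = 15, win = 11
After iteration 3: m = 2, largest = 15, win = 12
After iteration 4: m = 3, largest = 15, win = 10
After iteration 5: m = 4, largest = 15, win = 12
Loop ends.

Final answer: 15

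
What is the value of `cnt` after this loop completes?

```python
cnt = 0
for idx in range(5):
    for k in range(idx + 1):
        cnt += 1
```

Let's trace through this code step by step.

Initialize: cnt = 0
Entering loop: for idx in range(5):
After iteration 1: idx = 0, cnt = 1, k = 0
After iteration 2: idx = 1, cnt = 3, k = 1
After iteration 3: idx = 2, cnt = 6, k = 2
After iteration 4: idx = 3, cnt = 10, k = 3
After iteration 5: idx = 4, cnt = 15, k = 4
Loop ends.

Final answer: 15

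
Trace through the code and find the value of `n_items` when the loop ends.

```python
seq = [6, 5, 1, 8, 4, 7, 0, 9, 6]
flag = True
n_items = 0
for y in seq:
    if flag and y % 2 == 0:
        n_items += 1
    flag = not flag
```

Let's trace through this code step by step.

Initialize: seq = [6, 5, 1, 8, 4, 7, 0, 9, 6]
Initialize: flag = True
Initialize: n_items = 0
Entering loop: for y in seq:
After iteration 1: y = 6, flag = False, n_items = 1
After iteration 2: y = 5, flag = True, n_items = 1
After iteration 3: y = 1, flag = False, n_items = 1
After iteration 4: y = 8, flag = True, n_items = 1
After iteration 5: y = 4, flag = False, n_items = 2
After iteration 6: y = 7, flag = True, n_items = 2
After iteration 7: y = 0, flag = False, n_items = 3
After iteration 8: y = 9, flag = True, n_items = 3
After iteration 9: y = 6, flag = False, n_items = 4
Loop ends.

Final answer: 4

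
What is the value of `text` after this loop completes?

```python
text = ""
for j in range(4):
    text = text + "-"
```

Let's trace through this code step by step.

Initialize: text = ''
Entering loop: for j in range(4):
After iteration 1: j = 0, text = '-'
After iteration 2: j = 1, text = '--'
After iteration 3: j = 2, text = '---'
After iteration 4: j = 3, text = '----'
Loop ends.

Final answer: '----'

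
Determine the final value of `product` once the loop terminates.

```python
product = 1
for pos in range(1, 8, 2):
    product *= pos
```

Let's trace through this code step by step.

Initialize: product = 1
Entering loop: for pos in range(1, 8, 2):
After iteration 1: pos = 1, product = 1
After iteration 2: pos = 3, product = 3
After iteration 3: pos = 5, product = 15
After iteration 4: pos = 7, product = 105
Loop ends.

Final answer: 105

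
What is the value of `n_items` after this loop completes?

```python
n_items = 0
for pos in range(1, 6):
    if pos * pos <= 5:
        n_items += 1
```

Let's trace through this code step by step.

Initialize: n_items = 0
Entering loop: for pos in range(1, 6):
After iteration 1: pos = 1, n_items = 1
After iteration 2: pos = 2, n_items = 2
After iteration 3: pos = 3, n_items = 2
After iteration 4: pos = 4, n_items = 2
After iteration 5: pos = 5, n_items = 2
Loop ends.

Final answer: 2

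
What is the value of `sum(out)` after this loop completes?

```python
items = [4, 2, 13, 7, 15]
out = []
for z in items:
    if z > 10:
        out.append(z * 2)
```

Let's trace through this code step by step.

Initialize: items = [4, 2, 13, 7, 15]
Initialize: out = []
Entering loop: for z in items:
After iteration 1: z = 4, out = []
After iteration 2: z = 2, out = []
After iteration 3: z = 13, out = [26]
After iteration 4: z = 7, out = [26]
After iteration 5: z = 15, out = [26, 30]
Loop ends.
sum(out) = 56

Final answer: 56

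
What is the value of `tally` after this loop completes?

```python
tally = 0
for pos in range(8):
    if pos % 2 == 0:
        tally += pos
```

Let's trace through this code step by step.

Initialize: tally = 0
Entering loop: for pos in range(8):
After iteration 1: pos = 0, tally = 0
After iteration 2: pos = 1, tally = 0
After iteration 3: pos = 2, tally = 2
After iteration 4: pos = 3, tally = 2
After iteration 5: pos = 4, tally = 6
After iteration 6: pos = 5, tally = 6
After iteration 7: pos = 6, tally = 12
After iteration 8: pos = 7, tally = 12
Loop ends.

Final answer: 12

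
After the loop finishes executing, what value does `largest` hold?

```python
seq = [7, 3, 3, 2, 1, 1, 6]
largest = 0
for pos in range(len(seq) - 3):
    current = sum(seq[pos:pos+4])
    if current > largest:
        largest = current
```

Let's trace through this code step by step.

Initialize: seq = [7, 3, 3, 2, 1, 1, 6]
Initialize: largest = 0
Entering loop: for pos in range(len(seq) - 3):
After iteration 1: pos = 0, largest = 15, current = 15
After iteration 2: pos = 1, largest = 15, current = 9
After iteration 3: pos = 2, largest = 15, current = 7
After iteration 4: pos = 3, largest = 15, current = 10
Loop ends.

Final answer: 15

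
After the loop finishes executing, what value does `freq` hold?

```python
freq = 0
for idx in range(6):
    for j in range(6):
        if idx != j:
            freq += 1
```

Let's trace through this code step by step.

Initialize: freq = 0
Entering loop: for idx in range(6):
After iteration 1: idx = 0, freq = 5
After iteration 2: idx = 1, freq = 10
After iteration 3: idx = 2, freq = 15
After iteration 4: idx = 3, freq = 20
After iteration 5: idx = 4, freq = 25
After iteration 6: idx = 5, freq = 30
Loop ends.

Final answer: 30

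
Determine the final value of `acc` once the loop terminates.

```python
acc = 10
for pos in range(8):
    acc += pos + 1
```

Let's trace through this code step by step.

Initialize: acc = 10
Entering loop: for pos in range(8):
After iteration 1: pos = 0, acc = 11
After iteration 2: pos = 1, acc = 13
After iteration 3: pos = 2, acc = 16
After iteration 4: pos = 3, acc = 20
After iteration 5: pos = 4, acc = 25
After iteration 6: pos = 5, acc = 31
After iteration 7: pos = 6, acc = 38
After iteration 8: pos = 7, acc = 46
Loop ends.

Final answer: 46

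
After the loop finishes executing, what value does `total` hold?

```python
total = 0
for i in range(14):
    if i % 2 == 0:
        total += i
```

Let's trace through this code step by step.

Initialize: total = 0
Entering loop: for i in range(14):
After iteration 1: i = 0, total = 0
After iteration 2: i = 1, total = 0
After iteration 3: i = 2, total = 2
After iteration 4: i = 3, total = 2
After iteration 5: i = 4, total = 6
After iteration 6: i = 5, total = 6
After iteration 7: i = 6, total = 12
After iteration 8: i = 7, total = 12
After iteration 9: i = 8, total = 20
After iteration 10: i = 9, total = 20
After iteration 11: i = 10, total = 30
After iteration 12: i = 11, total = 30
After iteration 13: i = 12, total = 42
After iteration 14: i = 13, total = 42
Loop ends.

Final answer: 42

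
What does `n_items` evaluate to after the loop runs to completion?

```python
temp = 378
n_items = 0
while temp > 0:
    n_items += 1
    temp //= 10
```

Let's trace through this code step by step.

Initialize: temp = 378
Initialize: n_items = 0
Entering loop: while temp > 0:
After iteration 1: temp = 37, n_items = 1
After iteration 2: temp = 3, n_items = 2
After iteration 3: temp = 0, n_items = 3
Loop ends.

Final answer: 3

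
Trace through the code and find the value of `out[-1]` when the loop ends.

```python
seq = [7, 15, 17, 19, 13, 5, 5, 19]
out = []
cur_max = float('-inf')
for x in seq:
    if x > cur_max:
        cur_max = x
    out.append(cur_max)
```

Let's trace through this code step by step.

Initialize: seq = [7, 15, 17, 19, 13, 5, 5, 19]
Initialize: out = []
Initialize: cur_max = -inf
Entering loop: for x in seq:
After iteration 1: x = 7, out = [7], cur_max = 7
After iteration 2: x = 15, out = [7, 15], cur_max = 15
After iteration 3: x = 17, out = [7, 15, 17], cur_max = 17
After iteration 4: x = 19, out = [7, 15, 17, 19], cur_max = 19
After iteration 5: x = 13, out = [7, 15, 17, 19, 19], cur_max = 19
After iteration 6: x = 5, out = [7, 15, 17, 19, 19, 19], cur_max = 19
After iteration 7: x = 5, out = [7, 15, 17, 19, 19, 19, 19], cur_max = 19
After iteration 8: x = 19, out = [7, 15, 17, 19, 19, 19, 19, 19], cur_max = 19
Loop ends.
out[-1] = 19

Final answer: 19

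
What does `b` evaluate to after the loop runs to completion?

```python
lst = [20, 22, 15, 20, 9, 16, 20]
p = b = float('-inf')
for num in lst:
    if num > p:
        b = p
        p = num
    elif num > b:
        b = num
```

Let's trace through this code step by step.

Initialize: lst = [20, 22, 15, 20, 9, 16, 20]
Initialize: p = -inf
Initialize: b = -inf
Entering loop: for num in lst:
After iteration 1: num = 20, p = 20, b = -inf
After iteration 2: num = 22, p = 22, b = 20
After iteration 3: num = 15, p = 22, b = 20
After iteration 4: num = 20, p = 22, b = 20
After iteration 5: num = 9, p = 22, b = 20
After iteration 6: num = 16, p = 22, b = 20
After iteration 7: num = 20, p = 22, b = 20
Loop ends.

Final answer: 20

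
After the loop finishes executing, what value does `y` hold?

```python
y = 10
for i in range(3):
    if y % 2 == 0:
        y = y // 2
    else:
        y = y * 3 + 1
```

Let's trace through this code step by step.

Initialize: y = 10
Entering loop: for i in range(3):
After iteration 1: i = 0, y = 5
After iteration 2: i = 1, y = 16
After iteration 3: i = 2, y = 8
Loop ends.

Final answer: 8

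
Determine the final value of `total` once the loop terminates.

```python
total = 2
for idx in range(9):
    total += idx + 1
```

Let's trace through this code step by step.

Initialize: total = 2
Entering loop: for idx in range(9):
After iteration 1: idx = 0, total = 3
After iteration 2: idx = 1, total = 5
After iteration 3: idx = 2, total = 8
After iteration 4: idx = 3, total = 12
After iteration 5: idx = 4, total = 17
After iteration 6: idx = 5, total = 23
After iteration 7: idx = 6, total = 30
After iteration 8: idx = 7, total = 38
After iteration 9: idx = 8, total = 47
Loop ends.

Final answer: 47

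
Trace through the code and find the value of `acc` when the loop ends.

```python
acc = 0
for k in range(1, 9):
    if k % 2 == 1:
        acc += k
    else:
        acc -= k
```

Let's trace through this code step by step.

Initialize: acc = 0
Entering loop: for k in range(1, 9):
After iteration 1: k = 1, acc = 1
After iteration 2: k = 2, acc = -1
After iteration 3: k = 3, acc = 2
After iteration 4: k = 4, acc = -2
After iteration 5: k = 5, acc = 3
After iteration 6: k = 6, acc = -3
After iteration 7: k = 7, acc = 4
After iteration 8: k = 8, acc = -4
Loop ends.

Final answer: -4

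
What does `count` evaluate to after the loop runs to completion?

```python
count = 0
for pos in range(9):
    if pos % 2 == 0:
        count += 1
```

Let's trace through this code step by step.

Initialize: count = 0
Entering loop: for pos in range(9):
After iteration 1: pos = 0, count = 1
After iteration 2: pos = 1, count = 1
After iteration 3: pos = 2, count = 2
After iteration 4: pos = 3, count = 2
After iteration 5: pos = 4, count = 3
After iteration 6: pos = 5, count = 3
After iteration 7: pos = 6, count = 4
After iteration 8: pos = 7, count = 4
After iteration 9: pos = 8, count = 5
Loop ends.

Final answer: 5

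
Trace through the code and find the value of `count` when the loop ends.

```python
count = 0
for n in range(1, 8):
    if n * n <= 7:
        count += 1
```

Let's trace through this code step by step.

Initialize: count = 0
Entering loop: for n in range(1, 8):
After iteration 1: n = 1, count = 1
After iteration 2: n = 2, count = 2
After iteration 3: n = 3, count = 2
After iteration 4: n = 4, count = 2
After iteration 5: n = 5, count = 2
After iteration 6: n = 6, count = 2
After iteration 7: n = 7, count = 2
Loop ends.

Final answer: 2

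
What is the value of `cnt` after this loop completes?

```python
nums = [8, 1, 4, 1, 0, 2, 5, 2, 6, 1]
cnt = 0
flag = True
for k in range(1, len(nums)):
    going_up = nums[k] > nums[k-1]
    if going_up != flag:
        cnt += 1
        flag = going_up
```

Let's trace through this code step by step.

Initialize: nums = [8, 1, 4, 1, 0, 2, 5, 2, 6, 1]
Initialize: cnt = 0
Initialize: flag = True
Entering loop: for k in range(1, len(nums)):
After iteration 1: k = 1, cnt = 1, flag = False, going_up = False
After iteration 2: k = 2, cnt = 2, flag = True, going_up = True
After iteration 3: k = 3, cnt = 3, flag = False, going_up = False
After iteration 4: k = 4, cnt = 3, flag = False, going_up = False
After iteration 5: k = 5, cnt = 4, flag = True, going_up = True
After iteration 6: k = 6, cnt = 4, flag = True, going_up = True
After iteration 7: k = 7, cnt = 5, flag = False, going_up = False
After iteration 8: k = 8, cnt = 6, flag = True, going_up = True
After iteration 9: k = 9, cnt = 7, flag = False, going_up = False
Loop ends.

Final answer: 7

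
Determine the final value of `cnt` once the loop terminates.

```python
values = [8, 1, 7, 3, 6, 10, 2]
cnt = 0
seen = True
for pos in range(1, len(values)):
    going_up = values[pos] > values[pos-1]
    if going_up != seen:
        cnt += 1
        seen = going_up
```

Let's trace through this code step by step.

Initialize: values = [8, 1, 7, 3, 6, 10, 2]
Initialize: cnt = 0
Initialize: seen = True
Entering loop: for pos in range(1, len(values)):
After iteration 1: pos = 1, cnt = 1, seen = False, going_up = False
After iteration 2: pos = 2, cnt = 2, seen = True, going_up = True
After iteration 3: pos = 3, cnt = 3, seen = False, going_up = False
After iteration 4: pos = 4, cnt = 4, seen = True, going_up = True
After iteration 5: pos = 5, cnt = 4, seen = True, going_up = True
After iteration 6: pos = 6, cnt = 5, seen = False, going_up = False
Loop ends.

Final answer: 5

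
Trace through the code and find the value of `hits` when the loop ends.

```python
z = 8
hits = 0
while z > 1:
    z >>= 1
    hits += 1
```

Let's trace through this code step by step.

Initialize: z = 8
Initialize: hits = 0
Entering loop: while z > 1:
After iteration 1: z = 4, hits = 1
After iteration 2: z = 2, hits = 2
After iteration 3: z = 1, hits = 3
Loop ends.

Final answer: 3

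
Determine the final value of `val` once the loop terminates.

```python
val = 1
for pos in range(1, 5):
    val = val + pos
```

Let's trace through this code step by step.

Initialize: val = 1
Entering loop: for pos in range(1, 5):
After iteration 1: pos = 1, val = 2
After iteration 2: pos = 2, val = 4
After iteration 3: pos = 3, val = 7
After iteration 4: pos = 4, val = 11
Loop ends.

Final answer: 11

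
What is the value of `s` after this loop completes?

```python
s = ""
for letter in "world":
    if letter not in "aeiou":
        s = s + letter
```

Let's trace through this code step by step.

Initialize: s = ''
Entering loop: for letter in "world":
After iteration 1: letter = 'w', s = 'w'
After iteration 2: letter = 'o', s = 'w'
After iteration 3: letter = 'r', s = 'wr'
After iteration 4: letter = 'l', s = 'wrl'
After iteration 5: letter = 'd', s = 'wrld'
Loop ends.

Final answer: 'wrld'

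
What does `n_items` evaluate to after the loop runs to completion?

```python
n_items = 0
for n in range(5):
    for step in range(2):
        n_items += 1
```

Let's trace through this code step by step.

Initialize: n_items = 0
Entering loop: for n in range(5):
After iteration 1: n = 0, n_items = 2
After iteration 2: n = 1, n_items = 4
After iteration 3: n = 2, n_items = 6
After iteration 4: n = 3, n_items = 8
After iteration 5: n = 4, n_items = 10
Loop ends.

Final answer: 10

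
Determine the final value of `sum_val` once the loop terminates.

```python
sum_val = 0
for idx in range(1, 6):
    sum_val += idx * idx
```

Let's trace through this code step by step.

Initialize: sum_val = 0
Entering loop: for idx in range(1, 6):
After iteration 1: idx = 1, sum_val = 1
After iteration 2: idx = 2, sum_val = 5
After iteration 3: idx = 3, sum_val = 14
After iteration 4: idx = 4, sum_val = 30
After iteration 5: idx = 5, sum_val = 55
Loop ends.

Final answer: 55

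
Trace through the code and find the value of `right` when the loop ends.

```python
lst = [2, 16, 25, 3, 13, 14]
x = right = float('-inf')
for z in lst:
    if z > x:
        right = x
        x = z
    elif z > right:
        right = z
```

Let's trace through this code step by step.

Initialize: lst = [2, 16, 25, 3, 13, 14]
Initialize: x = -inf
Initialize: right = -inf
Entering loop: for z in lst:
After iteration 1: z = 2, x = 2, right = -inf
After iteration 2: z = 16, x = 16, right = 2
After iteration 3: z = 25, x = 25, right = 16
After iteration 4: z = 3, x = 25, right = 16
After iteration 5: z = 13, x = 25, right = 16
After iteration 6: z = 14, x = 25, right = 16
Loop ends.

Final answer: 16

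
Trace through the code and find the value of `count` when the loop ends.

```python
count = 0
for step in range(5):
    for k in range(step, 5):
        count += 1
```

Let's trace through this code step by step.

Initialize: count = 0
Entering loop: for step in range(5):
After iteration 1: step = 0, count = 5
After iteration 2: step = 1, count = 9
After iteration 3: step = 2, count = 12
After iteration 4: step = 3, count = 14
After iteration 5: step = 4, count = 15
Loop ends.

Final answer: 15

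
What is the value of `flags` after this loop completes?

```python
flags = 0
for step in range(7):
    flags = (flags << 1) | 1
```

Let's trace through this code step by step.

Initialize: flags = 0
Entering loop: for step in range(7):
After iteration 1: step = 0, flags = 1
After iteration 2: step = 1, flags = 3
After iteration 3: step = 2, flags = 7
After iteration 4: step = 3, flags = 15
After iteration 5: step = 4, flags = 31
After iteration 6: step = 5, flags = 63
After iteration 7: step = 6, flags = 127
Loop ends.

Final answer: 127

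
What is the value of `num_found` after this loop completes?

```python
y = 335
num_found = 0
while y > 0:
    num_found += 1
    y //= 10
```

Let's trace through this code step by step.

Initialize: y = 335
Initialize: num_found = 0
Entering loop: while y > 0:
After iteration 1: y = 33, num_found = 1
After iteration 2: y = 3, num_found = 2
After iteration 3: y = 0, num_found = 3
Loop ends.

Final answer: 3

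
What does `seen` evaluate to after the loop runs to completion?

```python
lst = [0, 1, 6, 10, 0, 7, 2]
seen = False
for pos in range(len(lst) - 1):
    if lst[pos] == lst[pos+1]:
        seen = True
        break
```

Let's trace through this code step by step.

Initialize: lst = [0, 1, 6, 10, 0, 7, 2]
Initialize: seen = False
Entering loop: for pos in range(len(lst) - 1):
After iteration 1: pos = 0, seen = False
After iteration 2: pos = 1, seen = False
After iteration 3: pos = 2, seen = False
After iteration 4: pos = 3, seen = False
After iteration 5: pos = 4, seen = False
After iteration 6: pos = 5, seen = False
Loop ends.

Final answer: False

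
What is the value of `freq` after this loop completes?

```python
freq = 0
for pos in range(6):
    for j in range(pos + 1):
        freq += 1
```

Let's trace through this code step by step.

Initialize: freq = 0
Entering loop: for pos in range(6):
After iteration 1: pos = 0, freq = 1, j = 0
After iteration 2: pos = 1, freq = 3, j = 1
After iteration 3: pos = 2, freq = 6, j = 2
After iteration 4: pos = 3, freq = 10, j = 3
After iteration 5: pos = 4, freq = 15, j = 4
After iteration 6: pos = 5, freq = 21, j = 5
Loop ends.

Final answer: 21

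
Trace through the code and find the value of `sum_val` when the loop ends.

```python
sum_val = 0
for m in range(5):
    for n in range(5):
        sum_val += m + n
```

Let's trace through this code step by step.

Initialize: sum_val = 0
Entering loop: for m in range(5):
After iteration 1: m = 0, sum_val = 10
After iteration 2: m = 1, sum_val = 25
After iteration 3: m = 2, sum_val = 45
After iteration 4: m = 3, sum_val = 70
After iteration 5: m = 4, sum_val = 100
Loop ends.

Final answer: 100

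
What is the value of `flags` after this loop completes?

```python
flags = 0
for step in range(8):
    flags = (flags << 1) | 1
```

Let's trace through this code step by step.

Initialize: flags = 0
Entering loop: for step in range(8):
After iteration 1: step = 0, flags = 1
After iteration 2: step = 1, flags = 3
After iteration 3: step = 2, flags = 7
After iteration 4: step = 3, flags = 15
After iteration 5: step = 4, flags = 31
After iteration 6: step = 5, flags = 63
After iteration 7: step = 6, flags = 127
After iteration 8: step = 7, flags = 255
Loop ends.

Final answer: 255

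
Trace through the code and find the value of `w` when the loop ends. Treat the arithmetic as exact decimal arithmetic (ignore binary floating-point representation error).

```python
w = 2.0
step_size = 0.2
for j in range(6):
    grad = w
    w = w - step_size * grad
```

Let's trace through this code step by step.

Initialize: w = 2.0
Initialize: step_size = 0.2
Entering loop: for j in range(6):
After iteration 1: j = 0, w = 1.6, grad = 2.0
After iteration 2: j = 1, w = 1.28, grad = 1.6
After iteration 3: j = 2, w = 1.024, grad = 1.28
After iteration 4: j = 3, w = 0.8192, grad = 1.024
After iteration 5: j = 4, w = 0.65536, grad = 0.8192
After iteration 6: j = 5, w = 0.524288, grad = 0.65536
Loop ends.

Final answer: 0.524288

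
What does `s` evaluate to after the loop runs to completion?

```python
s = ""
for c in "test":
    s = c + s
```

Let's trace through this code step by step.

Initialize: s = ''
Entering loop: for c in "test":
After iteration 1: c = 't', s = 't'
After iteration 2: c = 'e', s = 'et'
After iteration 3: c = 's', s = 'set'
After iteration 4: c = 't', s = 'tset'
Loop ends.

Final answer: 'tset'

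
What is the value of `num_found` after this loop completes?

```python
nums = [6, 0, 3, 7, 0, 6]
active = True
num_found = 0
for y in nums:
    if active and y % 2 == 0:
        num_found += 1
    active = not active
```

Let's trace through this code step by step.

Initialize: nums = [6, 0, 3, 7, 0, 6]
Initialize: active = True
Initialize: num_found = 0
Entering loop: for y in nums:
After iteration 1: y = 6, active = False, num_found = 1
After iteration 2: y = 0, active = True, num_found = 1
After iteration 3: y = 3, active = False, num_found = 1
After iteration 4: y = 7, active = True, num_found = 1
After iteration 5: y = 0, active = False, num_found = 2
After iteration 6: y = 6, active = True, num_found = 2
Loop ends.

Final answer: 2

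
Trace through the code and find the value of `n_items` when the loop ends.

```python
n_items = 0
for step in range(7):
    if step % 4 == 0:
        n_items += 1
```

Let's trace through this code step by step.

Initialize: n_items = 0
Entering loop: for step in range(7):
After iteration 1: step = 0, n_items = 1
After iteration 2: step = 1, n_items = 1
After iteration 3: step = 2, n_items = 1
After iteration 4: step = 3, n_items = 1
After iteration 5: step = 4, n_items = 2
After iteration 6: step = 5, n_items = 2
After iteration 7: step = 6, n_items = 2
Loop ends.

Final answer: 2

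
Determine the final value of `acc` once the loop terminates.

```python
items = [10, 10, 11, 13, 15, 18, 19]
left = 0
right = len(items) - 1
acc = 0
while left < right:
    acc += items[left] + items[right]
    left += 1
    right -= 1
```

Let's trace through this code step by step.

Initialize: items = [10, 10, 11, 13, 15, 18, 19]
Initialize: left = 0
Initialize: right = 6
Initialize: acc = 0
Entering loop: while left < right:
After iteration 1: left = 1, right = 5, acc = 29
After iteration 2: left = 2, right = 4, acc = 57
After iteration 3: left = 3, right = 3, acc = 83
Loop ends.

Final answer: 83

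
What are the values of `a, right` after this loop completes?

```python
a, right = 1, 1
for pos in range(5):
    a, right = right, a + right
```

Let's trace through this code step by step.

Initialize: a = 1
Initialize: right = 1
Entering loop: for pos in range(5):
After iteration 1: pos = 0, a = 1, right = 2
After iteration 2: pos = 1, a = 2, right = 3
After iteration 3: pos = 2, a = 3, right = 5
After iteration 4: pos = 3, a = 5, right = 8
After iteration 5: pos = 4, a = 8, right = 13
Loop ends.

Final answer: 8, 13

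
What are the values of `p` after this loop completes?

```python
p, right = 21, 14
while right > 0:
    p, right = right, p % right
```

Let's trace through this code step by step.

Initialize: p = 21
Initialize: right = 14
Entering loop: while right > 0:
After iteration 1: p = 14, right = 7
After iteration 2: p = 7, right = 0
Loop ends.

Final answer: 7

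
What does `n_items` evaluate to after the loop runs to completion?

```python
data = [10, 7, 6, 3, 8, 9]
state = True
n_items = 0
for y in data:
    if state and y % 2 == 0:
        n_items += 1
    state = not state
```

Let's trace through this code step by step.

Initialize: data = [10, 7, 6, 3, 8, 9]
Initialize: state = True
Initialize: n_items = 0
Entering loop: for y in data:
After iteration 1: y = 10, state = False, n_items = 1
After iteration 2: y = 7, state = True, n_items = 1
After iteration 3: y = 6, state = False, n_items = 2
After iteration 4: y = 3, state = True, n_items = 2
After iteration 5: y = 8, state = False, n_items = 3
After iteration 6: y = 9, state = True, n_items = 3
Loop ends.

Final answer: 3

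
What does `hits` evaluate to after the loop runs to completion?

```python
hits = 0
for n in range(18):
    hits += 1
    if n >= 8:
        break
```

Let's trace through this code step by step.

Initialize: hits = 0
Entering loop: for n in range(18):
After iteration 1: n = 0, hits = 1
After iteration 2: n = 1, hits = 2
After iteration 3: n = 2, hits = 3
After iteration 4: n = 3, hits = 4
After iteration 5: n = 4, hits = 5
After iteration 6: n = 5, hits = 6
After iteration 7: n = 6, hits = 7
After iteration 8: n = 7, hits = 8
After iteration 9: n = 8, hits = 9
Loop ends.

Final answer: 9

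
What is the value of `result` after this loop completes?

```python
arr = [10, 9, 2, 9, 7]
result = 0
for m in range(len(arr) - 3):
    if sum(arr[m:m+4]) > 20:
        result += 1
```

Let's trace through this code step by step.

Initialize: arr = [10, 9, 2, 9, 7]
Initialize: result = 0
Entering loop: for m in range(len(arr) - 3):
After iteration 1: m = 0, result = 1
After iteration 2: m = 1, result = 2
Loop ends.

Final answer: 2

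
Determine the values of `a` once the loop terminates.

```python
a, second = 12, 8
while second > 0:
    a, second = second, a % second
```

Let's trace through this code step by step.

Initialize: a = 12
Initialize: second = 8
Entering loop: while second > 0:
After iteration 1: a = 8, second = 4
After iteration 2: a = 4, second = 0
Loop ends.

Final answer: 4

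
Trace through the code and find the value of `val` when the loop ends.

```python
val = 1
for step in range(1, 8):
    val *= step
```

Let's trace through this code step by step.

Initialize: val = 1
Entering loop: for step in range(1, 8):
After iteration 1: step = 1, val = 1
After iteration 2: step = 2, val = 2
After iteration 3: step = 3, val = 6
After iteration 4: step = 4, val = 24
After iteration 5: step = 5, val = 120
After iteration 6: step = 6, val = 720
After iteration 7: step = 7, val = 5040
Loop ends.

Final answer: 5040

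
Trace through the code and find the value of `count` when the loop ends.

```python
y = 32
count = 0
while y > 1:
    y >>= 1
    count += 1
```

Let's trace through this code step by step.

Initialize: y = 32
Initialize: count = 0
Entering loop: while y > 1:
After iteration 1: y = 16, count = 1
After iteration 2: y = 8, count = 2
After iteration 3: y = 4, count = 3
After iteration 4: y = 2, count = 4
After iteration 5: y = 1, count = 5
Loop ends.

Final answer: 5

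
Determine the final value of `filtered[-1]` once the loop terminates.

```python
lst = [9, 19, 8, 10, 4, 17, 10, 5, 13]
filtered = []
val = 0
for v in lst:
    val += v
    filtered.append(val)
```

Let's trace through this code step by step.

Initialize: lst = [9, 19, 8, 10, 4, 17, 10, 5, 13]
Initialize: filtered = []
Initialize: val = 0
Entering loop: for v in lst:
After iteration 1: v = 9, filtered = [9], val = 9
After iteration 2: v = 19, filtered = [9, 28], val = 28
After iteration 3: v = 8, filtered = [9, 28, 36], val = 36
After iteration 4: v = 10, filtered = [9, 28, 36, 46], val = 46
After iteration 5: v = 4, filtered = [9, 28, 36, 46, 50], val = 50
After iteration 6: v = 17, filtered = [9, 28, 36, 46, 50, 67], val = 67
After iteration 7: v = 10, filtered = [9, 28, 36, 46, 50, 67, 77], val = 77
After iteration 8: v = 5, filtered = [9, 28, 36, 46, 50, 67, 77, 82], val = 82
After iteration 9: v = 13, filtered = [9, 28, 36, 46, 50, 67, 77, 82, 95], val = 95
Loop ends.
filtered[-1] = 95

Final answer: 95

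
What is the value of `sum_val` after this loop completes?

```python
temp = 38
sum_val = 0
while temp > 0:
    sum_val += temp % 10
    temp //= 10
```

Let's trace through this code step by step.

Initialize: temp = 38
Initialize: sum_val = 0
Entering loop: while temp > 0:
After iteration 1: temp = 3, sum_val = 8
After iteration 2: temp = 0, sum_val = 11
Loop ends.

Final answer: 11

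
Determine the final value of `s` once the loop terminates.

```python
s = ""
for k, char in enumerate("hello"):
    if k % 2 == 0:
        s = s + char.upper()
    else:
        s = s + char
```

Let's trace through this code step by step.

Initialize: s = ''
Entering loop: for k, char in enumerate("hello"):
After iteration 1: k = 0, char = 'h', s = 'H'
After iteration 2: k = 1, char = 'e', s = 'He'
After iteration 3: k = 2, char = 'l', s = 'HeL'
After iteration 4: k = 3, char = 'l', s = 'HeLl'
After iteration 5: k = 4, char = 'o', s = 'HeLlO'
Loop ends.

Final answer: 'HeLlO'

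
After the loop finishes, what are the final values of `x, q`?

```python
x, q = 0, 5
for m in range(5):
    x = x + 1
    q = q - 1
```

Let's trace through this code step by step.

Initialize: x = 0
Initialize: q = 5
Entering loop: for m in range(5):
After iteration 1: m = 0, x = 1, q = 4
After iteration 2: m = 1, x = 2, q = 3
After iteration 3: m = 2, x = 3, q = 2
After iteration 4: m = 3, x = 4, q = 1
After iteration 5: m = 4, x = 5, q = 0
Loop ends.

Final answer: 5, 0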